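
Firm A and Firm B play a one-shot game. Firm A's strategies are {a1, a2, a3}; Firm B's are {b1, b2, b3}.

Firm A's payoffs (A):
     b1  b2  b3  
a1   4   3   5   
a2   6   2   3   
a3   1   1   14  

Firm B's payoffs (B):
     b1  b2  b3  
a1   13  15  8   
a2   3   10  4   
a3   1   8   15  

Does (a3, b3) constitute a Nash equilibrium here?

Holding Firm B at b3: Firm A gets 14 from a3, versus 5 from a1, 3 from a2. No profitable deviation for Firm A.
Holding Firm A at a3: Firm B gets 15 from b3, versus 1 from b1, 8 from b2. No profitable deviation for Firm B either.

Yes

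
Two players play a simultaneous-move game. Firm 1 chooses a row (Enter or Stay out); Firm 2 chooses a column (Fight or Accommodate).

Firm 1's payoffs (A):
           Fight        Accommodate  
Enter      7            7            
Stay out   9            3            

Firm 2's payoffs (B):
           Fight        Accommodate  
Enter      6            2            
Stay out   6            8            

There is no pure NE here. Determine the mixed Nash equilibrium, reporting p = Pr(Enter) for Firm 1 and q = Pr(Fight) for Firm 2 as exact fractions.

p = 1/3, q = 2/3

Each player's mixing probability is pinned down by making the *other* player indifferent.
Firm 2 indifferent between Fight and Accommodate: p·6 + (1−p)·6 = p·2 + (1−p)·8 ⟹ 6 + 0p = 8 + (-6)p ⟹ p = 1/3.
Firm 1 indifferent between Enter and Stay out: q·7 + (1−q)·7 = q·9 + (1−q)·3 ⟹ 7 + 0q = 3 + 6q ⟹ q = 2/3.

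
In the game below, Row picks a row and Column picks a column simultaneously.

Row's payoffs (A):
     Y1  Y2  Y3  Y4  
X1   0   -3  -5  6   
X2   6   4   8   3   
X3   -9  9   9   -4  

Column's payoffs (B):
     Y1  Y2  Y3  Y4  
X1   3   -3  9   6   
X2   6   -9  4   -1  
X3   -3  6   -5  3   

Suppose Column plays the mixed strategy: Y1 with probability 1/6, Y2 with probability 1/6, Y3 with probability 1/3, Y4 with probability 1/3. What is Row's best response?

X2

Row's best reply maximizes expected payoff against the mix.
X1: (1/6)·0 + (1/6)·(-3) + (1/3)·(-5) + (1/3)·6 = -1/6
X2: (1/6)·6 + (1/6)·4 + (1/3)·8 + (1/3)·3 = 16/3
X3: (1/6)·(-9) + (1/6)·9 + (1/3)·9 + (1/3)·(-4) = 5/3
Highest expected payoff is 16/3, from X2.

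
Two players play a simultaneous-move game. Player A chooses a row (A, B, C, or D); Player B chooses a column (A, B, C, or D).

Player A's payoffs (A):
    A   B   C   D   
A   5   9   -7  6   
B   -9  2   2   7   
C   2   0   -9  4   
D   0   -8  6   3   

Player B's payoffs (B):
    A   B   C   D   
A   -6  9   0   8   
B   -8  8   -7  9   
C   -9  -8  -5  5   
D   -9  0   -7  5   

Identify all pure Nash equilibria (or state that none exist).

(A, B) and (B, D)

Find each player's best response to every opponent strategy; NE are the intersections.
Player A's best responses — vs A: A (payoff 5); vs B: A (payoff 9); vs C: D (payoff 6); vs D: B (payoff 7).
Player B's best responses — vs A: B (payoff 9); vs B: D (payoff 9); vs C: D (payoff 5); vs D: D (payoff 5).
Mutual best responses occur at (A, B) and (B, D); at each, neither player gains by switching.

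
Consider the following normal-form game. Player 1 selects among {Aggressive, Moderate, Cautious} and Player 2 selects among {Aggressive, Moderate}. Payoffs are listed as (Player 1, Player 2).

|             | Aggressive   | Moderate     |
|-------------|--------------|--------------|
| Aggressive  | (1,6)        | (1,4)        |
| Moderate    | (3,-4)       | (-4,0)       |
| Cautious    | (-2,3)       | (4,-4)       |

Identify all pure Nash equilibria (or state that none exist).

Find each player's best response to every opponent strategy; NE are the intersections.
Player 1's best responses — vs Aggressive: Moderate (payoff 3); vs Moderate: Cautious (payoff 4).
Player 2's best responses — vs Aggressive: Aggressive (payoff 6); vs Moderate: Moderate (payoff 0); vs Cautious: Aggressive (payoff 3).
No cell has both players best-responding. For instance, Player 1's best reply to Moderate is Cautious, but against Cautious Player 2 prefers Aggressive over Moderate.

No pure-strategy Nash equilibrium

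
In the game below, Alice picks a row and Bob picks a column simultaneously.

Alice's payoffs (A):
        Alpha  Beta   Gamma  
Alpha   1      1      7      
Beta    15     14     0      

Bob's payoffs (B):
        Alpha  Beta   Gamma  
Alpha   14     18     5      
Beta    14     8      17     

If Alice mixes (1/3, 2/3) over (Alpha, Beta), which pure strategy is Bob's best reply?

Compute Bob's expected payoff from each pure strategy against the given mix.
Alpha: (1/3)·14 + (2/3)·14 = 14
Beta: (1/3)·18 + (2/3)·8 = 34/3
Gamma: (1/3)·5 + (2/3)·17 = 13
Highest expected payoff is 14, from Alpha.

Alpha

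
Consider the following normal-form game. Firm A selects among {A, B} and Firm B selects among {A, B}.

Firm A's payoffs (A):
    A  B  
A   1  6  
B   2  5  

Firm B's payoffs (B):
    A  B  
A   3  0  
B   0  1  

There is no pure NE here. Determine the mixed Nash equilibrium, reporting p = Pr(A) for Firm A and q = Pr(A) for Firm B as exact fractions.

In a mixed NE each player is indifferent between their pure strategies, so the opponent's mix sets the indifference.
Firm B indifferent between A and B: p·3 + (1−p)·0 = p·0 + (1−p)·1 ⟹ 0 + 3p = 1 + (-1)p ⟹ p = 1/4.
Firm A indifferent between A and B: q·1 + (1−q)·6 = q·2 + (1−q)·5 ⟹ 6 + (-5)q = 5 + (-3)q ⟹ q = 1/2.

p = 1/4, q = 1/2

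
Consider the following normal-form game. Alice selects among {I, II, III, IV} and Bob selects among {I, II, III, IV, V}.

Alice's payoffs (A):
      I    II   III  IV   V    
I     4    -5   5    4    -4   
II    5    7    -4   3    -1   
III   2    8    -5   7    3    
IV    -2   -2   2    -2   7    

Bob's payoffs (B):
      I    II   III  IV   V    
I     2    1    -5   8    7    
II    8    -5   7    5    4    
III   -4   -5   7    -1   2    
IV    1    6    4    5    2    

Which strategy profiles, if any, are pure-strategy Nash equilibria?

Find each player's best response to every opponent strategy; NE are the intersections.
Alice's best responses — vs I: II (payoff 5); vs II: III (payoff 8); vs III: I (payoff 5); vs IV: III (payoff 7); vs V: IV (payoff 7).
Bob's best responses — vs I: IV (payoff 8); vs II: I (payoff 8); vs III: III (payoff 7); vs IV: II (payoff 6).
The only mutual best response is (II, I); neither player gains by switching there.

(II, I)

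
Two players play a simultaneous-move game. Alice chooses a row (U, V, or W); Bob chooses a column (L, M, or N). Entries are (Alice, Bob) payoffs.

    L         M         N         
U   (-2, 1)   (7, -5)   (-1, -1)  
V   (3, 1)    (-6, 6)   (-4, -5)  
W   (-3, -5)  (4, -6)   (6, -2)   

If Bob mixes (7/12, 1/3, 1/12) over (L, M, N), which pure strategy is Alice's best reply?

U

Compute Alice's expected payoff from each pure strategy against the given mix.
U: (7/12)·(-2) + (1/3)·7 + (1/12)·(-1) = 13/12
V: (7/12)·3 + (1/3)·(-6) + (1/12)·(-4) = -7/12
W: (7/12)·(-3) + (1/3)·4 + (1/12)·6 = 1/12
Highest expected payoff is 13/12, from U.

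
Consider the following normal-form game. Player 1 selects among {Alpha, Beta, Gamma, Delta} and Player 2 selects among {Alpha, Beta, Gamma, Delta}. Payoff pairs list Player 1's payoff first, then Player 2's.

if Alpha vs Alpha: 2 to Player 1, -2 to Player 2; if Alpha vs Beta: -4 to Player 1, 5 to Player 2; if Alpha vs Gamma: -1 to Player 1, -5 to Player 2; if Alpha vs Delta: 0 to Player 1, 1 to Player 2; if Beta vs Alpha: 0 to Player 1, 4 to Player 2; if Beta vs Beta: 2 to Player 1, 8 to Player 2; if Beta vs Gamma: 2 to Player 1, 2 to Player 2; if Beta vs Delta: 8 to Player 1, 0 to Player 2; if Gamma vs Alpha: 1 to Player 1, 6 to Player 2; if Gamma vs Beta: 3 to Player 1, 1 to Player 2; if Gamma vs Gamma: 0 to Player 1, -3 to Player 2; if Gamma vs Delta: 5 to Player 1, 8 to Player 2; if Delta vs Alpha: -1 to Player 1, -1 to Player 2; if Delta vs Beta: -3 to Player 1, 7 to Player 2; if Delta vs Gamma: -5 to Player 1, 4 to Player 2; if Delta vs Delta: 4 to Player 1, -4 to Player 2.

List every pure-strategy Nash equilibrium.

Check mutual best responses: a cell is a NE iff neither player can gain by unilaterally deviating.
Player 1's best responses — vs Alpha: Alpha (payoff 2); vs Beta: Gamma (payoff 3); vs Gamma: Beta (payoff 2); vs Delta: Beta (payoff 8).
Player 2's best responses — vs Alpha: Beta (payoff 5); vs Beta: Beta (payoff 8); vs Gamma: Delta (payoff 8); vs Delta: Beta (payoff 7).
No cell has both players best-responding. For instance, Player 1's best reply to Gamma is Beta, but against Beta Player 2 prefers Beta over Gamma.

There is no pure-strategy Nash equilibrium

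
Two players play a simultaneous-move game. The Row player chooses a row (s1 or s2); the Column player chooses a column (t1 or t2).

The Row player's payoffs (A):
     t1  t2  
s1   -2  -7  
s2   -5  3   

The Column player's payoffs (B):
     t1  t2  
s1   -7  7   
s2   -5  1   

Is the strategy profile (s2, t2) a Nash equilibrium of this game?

Holding the Column player at t2: the Row player gets 3 from s2, versus -7 from s1. No profitable deviation for the Row player.
Holding the Row player at s2: the Column player gets 1 from t2, versus -5 from t1. No profitable deviation for the Column player either.

Yes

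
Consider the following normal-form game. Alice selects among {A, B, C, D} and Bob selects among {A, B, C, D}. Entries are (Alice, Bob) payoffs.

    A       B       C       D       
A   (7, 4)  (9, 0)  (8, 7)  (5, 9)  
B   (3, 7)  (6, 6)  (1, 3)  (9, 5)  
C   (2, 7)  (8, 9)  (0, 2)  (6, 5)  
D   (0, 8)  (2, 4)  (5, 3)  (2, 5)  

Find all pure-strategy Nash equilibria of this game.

There is no pure-strategy Nash equilibrium

A profile is a Nash equilibrium when each player is best-responding to the other.
Alice's best responses — vs A: A (payoff 7); vs B: A (payoff 9); vs C: A (payoff 8); vs D: B (payoff 9).
Bob's best responses — vs A: D (payoff 9); vs B: A (payoff 7); vs C: B (payoff 9); vs D: A (payoff 8).
No cell has both players best-responding. For instance, Alice's best reply to A is A, but against A Bob prefers D over A.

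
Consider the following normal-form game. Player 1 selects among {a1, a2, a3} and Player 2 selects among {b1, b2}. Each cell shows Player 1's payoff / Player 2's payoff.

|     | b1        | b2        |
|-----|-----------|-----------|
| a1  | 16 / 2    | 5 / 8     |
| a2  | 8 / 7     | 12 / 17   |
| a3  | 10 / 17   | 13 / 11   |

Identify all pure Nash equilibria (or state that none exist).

Find each player's best response to every opponent strategy; NE are the intersections.
Player 1's best responses — vs b1: a1 (payoff 16); vs b2: a3 (payoff 13).
Player 2's best responses — vs a1: b2 (payoff 8); vs a2: b2 (payoff 17); vs a3: b1 (payoff 17).
No cell has both players best-responding. For instance, Player 1's best reply to b1 is a1, but against a1 Player 2 prefers b2 over b1.

No pure-strategy Nash equilibrium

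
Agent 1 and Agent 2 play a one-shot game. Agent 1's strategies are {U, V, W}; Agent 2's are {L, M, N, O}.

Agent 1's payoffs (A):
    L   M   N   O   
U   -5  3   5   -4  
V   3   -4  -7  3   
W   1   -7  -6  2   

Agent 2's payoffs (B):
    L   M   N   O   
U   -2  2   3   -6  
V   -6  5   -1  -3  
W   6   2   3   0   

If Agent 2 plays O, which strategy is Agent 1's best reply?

V

With Agent 2 fixed at O, Agent 1's payoffs are: U → -4, V → 3, W → 2.
The maximum is 3, achieved by V.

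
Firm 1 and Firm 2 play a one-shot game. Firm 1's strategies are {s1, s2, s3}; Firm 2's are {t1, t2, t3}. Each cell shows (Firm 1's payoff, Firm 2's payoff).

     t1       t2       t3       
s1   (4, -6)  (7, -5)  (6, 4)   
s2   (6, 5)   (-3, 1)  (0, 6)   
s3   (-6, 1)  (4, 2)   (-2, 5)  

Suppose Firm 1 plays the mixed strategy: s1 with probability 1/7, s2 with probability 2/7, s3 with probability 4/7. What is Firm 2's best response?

t3

Firm 2's best reply maximizes expected payoff against the mix.
t1: (1/7)·(-6) + (2/7)·5 + (4/7)·1 = 8/7
t2: (1/7)·(-5) + (2/7)·1 + (4/7)·2 = 5/7
t3: (1/7)·4 + (2/7)·6 + (4/7)·5 = 36/7
Highest expected payoff is 36/7, from t3.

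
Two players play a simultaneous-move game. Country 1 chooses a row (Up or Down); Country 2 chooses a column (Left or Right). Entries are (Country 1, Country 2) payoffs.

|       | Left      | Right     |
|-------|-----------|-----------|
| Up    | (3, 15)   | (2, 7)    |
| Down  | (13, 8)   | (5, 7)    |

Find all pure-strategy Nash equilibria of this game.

(Down, Left)

Check mutual best responses: a cell is a NE iff neither player can gain by unilaterally deviating.
Country 1's best responses — vs Left: Down (payoff 13); vs Right: Down (payoff 5).
Country 2's best responses — vs Up: Left (payoff 15); vs Down: Left (payoff 8).
The only mutual best response is (Down, Left); neither player gains by switching there.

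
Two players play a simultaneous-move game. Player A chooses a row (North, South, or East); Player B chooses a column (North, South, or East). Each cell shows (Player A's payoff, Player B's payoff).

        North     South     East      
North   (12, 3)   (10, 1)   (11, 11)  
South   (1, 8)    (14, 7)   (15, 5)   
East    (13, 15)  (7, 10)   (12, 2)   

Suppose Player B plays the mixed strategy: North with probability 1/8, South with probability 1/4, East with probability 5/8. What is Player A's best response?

South

Player A's best reply maximizes expected payoff against the mix.
North: (1/8)·12 + (1/4)·10 + (5/8)·11 = 87/8
South: (1/8)·1 + (1/4)·14 + (5/8)·15 = 13
East: (1/8)·13 + (1/4)·7 + (5/8)·12 = 87/8
Highest expected payoff is 13, from South.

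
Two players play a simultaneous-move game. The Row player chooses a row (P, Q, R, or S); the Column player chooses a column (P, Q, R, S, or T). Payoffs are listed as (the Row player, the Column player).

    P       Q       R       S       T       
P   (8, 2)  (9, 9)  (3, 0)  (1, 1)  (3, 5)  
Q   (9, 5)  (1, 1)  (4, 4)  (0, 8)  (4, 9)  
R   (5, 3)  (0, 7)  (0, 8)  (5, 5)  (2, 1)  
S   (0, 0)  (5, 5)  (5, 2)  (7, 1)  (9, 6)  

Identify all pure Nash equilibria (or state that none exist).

A profile is a Nash equilibrium when each player is best-responding to the other.
The Row player's best responses — vs P: Q (payoff 9); vs Q: P (payoff 9); vs R: S (payoff 5); vs S: S (payoff 7); vs T: S (payoff 9).
The Column player's best responses — vs P: Q (payoff 9); vs Q: T (payoff 9); vs R: R (payoff 8); vs S: T (payoff 6).
Mutual best responses occur at (P, Q) and (S, T); at each, neither player gains by switching.

(P, Q) and (S, T)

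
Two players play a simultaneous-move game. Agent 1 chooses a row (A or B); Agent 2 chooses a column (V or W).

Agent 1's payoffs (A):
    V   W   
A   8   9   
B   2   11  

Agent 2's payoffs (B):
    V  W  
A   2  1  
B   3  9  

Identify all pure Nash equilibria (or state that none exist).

(A, V) and (B, W)

Find each player's best response to every opponent strategy; NE are the intersections.
Agent 1's best responses — vs V: A (payoff 8); vs W: B (payoff 11).
Agent 2's best responses — vs A: V (payoff 2); vs B: W (payoff 9).
Mutual best responses occur at (A, V) and (B, W); at each, neither player gains by switching.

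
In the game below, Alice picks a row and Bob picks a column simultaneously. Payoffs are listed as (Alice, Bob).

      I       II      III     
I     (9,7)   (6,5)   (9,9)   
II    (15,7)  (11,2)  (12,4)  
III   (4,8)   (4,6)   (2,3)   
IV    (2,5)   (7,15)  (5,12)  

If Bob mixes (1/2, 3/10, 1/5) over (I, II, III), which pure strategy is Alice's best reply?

II

Alice's best reply maximizes expected payoff against the mix.
I: (1/2)·9 + (3/10)·6 + (1/5)·9 = 81/10
II: (1/2)·15 + (3/10)·11 + (1/5)·12 = 66/5
III: (1/2)·4 + (3/10)·4 + (1/5)·2 = 18/5
IV: (1/2)·2 + (3/10)·7 + (1/5)·5 = 41/10
Highest expected payoff is 66/5, from II.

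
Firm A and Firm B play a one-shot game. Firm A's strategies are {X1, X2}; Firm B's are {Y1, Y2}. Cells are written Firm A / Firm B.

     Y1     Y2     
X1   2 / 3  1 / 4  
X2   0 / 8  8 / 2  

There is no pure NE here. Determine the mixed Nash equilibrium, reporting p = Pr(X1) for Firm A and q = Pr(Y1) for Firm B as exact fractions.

p = 6/7, q = 7/9

In a mixed NE each player is indifferent between their pure strategies, so the opponent's mix sets the indifference.
Firm B indifferent between Y1 and Y2: p·3 + (1−p)·8 = p·4 + (1−p)·2 ⟹ 8 + (-5)p = 2 + 2p ⟹ p = 6/7.
Firm A indifferent between X1 and X2: q·2 + (1−q)·1 = q·0 + (1−q)·8 ⟹ 1 + 1q = 8 + (-8)q ⟹ q = 7/9.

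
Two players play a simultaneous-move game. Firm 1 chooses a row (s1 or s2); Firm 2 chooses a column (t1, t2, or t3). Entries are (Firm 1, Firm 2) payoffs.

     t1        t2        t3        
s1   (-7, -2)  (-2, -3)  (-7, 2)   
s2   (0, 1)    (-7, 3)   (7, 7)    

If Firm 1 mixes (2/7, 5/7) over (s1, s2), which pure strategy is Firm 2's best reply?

Compute Firm 2's expected payoff from each pure strategy against the given mix.
t1: (2/7)·(-2) + (5/7)·1 = 1/7
t2: (2/7)·(-3) + (5/7)·3 = 9/7
t3: (2/7)·2 + (5/7)·7 = 39/7
Highest expected payoff is 39/7, from t3.

t3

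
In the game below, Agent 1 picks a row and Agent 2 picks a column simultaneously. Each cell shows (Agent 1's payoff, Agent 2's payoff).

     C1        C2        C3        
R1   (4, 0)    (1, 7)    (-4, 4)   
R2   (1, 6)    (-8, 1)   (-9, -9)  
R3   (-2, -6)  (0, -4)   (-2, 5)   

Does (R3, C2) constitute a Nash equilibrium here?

Holding Agent 2 at C2: Agent 1 gets 0 from R3 but could get 1 by switching to R1. Agent 1 has a profitable deviation.

No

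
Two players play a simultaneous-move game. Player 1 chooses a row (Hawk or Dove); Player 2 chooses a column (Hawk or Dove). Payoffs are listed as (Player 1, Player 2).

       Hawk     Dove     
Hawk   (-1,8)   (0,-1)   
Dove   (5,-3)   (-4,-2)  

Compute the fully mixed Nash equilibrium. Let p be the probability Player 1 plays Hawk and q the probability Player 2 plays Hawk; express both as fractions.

In a mixed NE each player is indifferent between their pure strategies, so the opponent's mix sets the indifference.
Player 2 indifferent between Hawk and Dove: p·8 + (1−p)·(-3) = p·(-1) + (1−p)·(-2) ⟹ (-3) + 11p = (-2) + 1p ⟹ p = 1/10.
Player 1 indifferent between Hawk and Dove: q·(-1) + (1−q)·0 = q·5 + (1−q)·(-4) ⟹ 0 + (-1)q = (-4) + 9q ⟹ q = 2/5.

p = 1/10, q = 2/5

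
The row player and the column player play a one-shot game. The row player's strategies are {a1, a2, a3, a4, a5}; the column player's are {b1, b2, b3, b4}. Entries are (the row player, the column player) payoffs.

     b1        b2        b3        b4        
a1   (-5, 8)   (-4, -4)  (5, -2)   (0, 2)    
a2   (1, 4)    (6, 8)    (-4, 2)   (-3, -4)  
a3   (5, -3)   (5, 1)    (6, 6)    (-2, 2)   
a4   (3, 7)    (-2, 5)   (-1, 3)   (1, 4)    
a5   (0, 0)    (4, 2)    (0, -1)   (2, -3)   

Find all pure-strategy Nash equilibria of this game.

Check mutual best responses: a cell is a NE iff neither player can gain by unilaterally deviating.
The row player's best responses — vs b1: a3 (payoff 5); vs b2: a2 (payoff 6); vs b3: a3 (payoff 6); vs b4: a5 (payoff 2).
The column player's best responses — vs a1: b1 (payoff 8); vs a2: b2 (payoff 8); vs a3: b3 (payoff 6); vs a4: b1 (payoff 7); vs a5: b2 (payoff 2).
Mutual best responses occur at (a2, b2) and (a3, b3); at each, neither player gains by switching.

(a2, b2) and (a3, b3)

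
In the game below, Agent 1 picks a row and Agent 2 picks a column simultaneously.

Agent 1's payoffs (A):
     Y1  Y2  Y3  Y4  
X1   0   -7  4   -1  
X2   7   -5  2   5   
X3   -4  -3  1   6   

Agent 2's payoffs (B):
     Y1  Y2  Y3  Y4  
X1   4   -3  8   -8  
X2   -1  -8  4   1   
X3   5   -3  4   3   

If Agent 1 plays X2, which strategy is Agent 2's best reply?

Y3

With Agent 1 fixed at X2, Agent 2's payoffs are: Y1 → -1, Y2 → -8, Y3 → 4, Y4 → 1.
The maximum is 4, achieved by Y3.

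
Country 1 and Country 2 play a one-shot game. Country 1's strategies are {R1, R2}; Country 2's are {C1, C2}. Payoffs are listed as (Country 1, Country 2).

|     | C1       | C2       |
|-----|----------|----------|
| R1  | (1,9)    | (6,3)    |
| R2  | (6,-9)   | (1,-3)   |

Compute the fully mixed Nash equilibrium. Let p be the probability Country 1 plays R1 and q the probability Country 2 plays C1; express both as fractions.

p = 1/2, q = 1/2

In a mixed NE each player is indifferent between their pure strategies, so the opponent's mix sets the indifference.
Country 2 indifferent between C1 and C2: p·9 + (1−p)·(-9) = p·3 + (1−p)·(-3) ⟹ (-9) + 18p = (-3) + 6p ⟹ p = 1/2.
Country 1 indifferent between R1 and R2: q·1 + (1−q)·6 = q·6 + (1−q)·1 ⟹ 6 + (-5)q = 1 + 5q ⟹ q = 1/2.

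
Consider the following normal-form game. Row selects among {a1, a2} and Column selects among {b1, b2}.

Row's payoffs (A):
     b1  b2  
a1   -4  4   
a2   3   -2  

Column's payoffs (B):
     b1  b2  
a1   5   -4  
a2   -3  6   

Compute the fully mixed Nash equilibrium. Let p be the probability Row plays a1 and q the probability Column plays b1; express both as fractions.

Each player's mixing probability is pinned down by making the *other* player indifferent.
Column indifferent between b1 and b2: p·5 + (1−p)·(-3) = p·(-4) + (1−p)·6 ⟹ (-3) + 8p = 6 + (-10)p ⟹ p = 1/2.
Row indifferent between a1 and a2: q·(-4) + (1−q)·4 = q·3 + (1−q)·(-2) ⟹ 4 + (-8)q = (-2) + 5q ⟹ q = 6/13.

p = 1/2, q = 6/13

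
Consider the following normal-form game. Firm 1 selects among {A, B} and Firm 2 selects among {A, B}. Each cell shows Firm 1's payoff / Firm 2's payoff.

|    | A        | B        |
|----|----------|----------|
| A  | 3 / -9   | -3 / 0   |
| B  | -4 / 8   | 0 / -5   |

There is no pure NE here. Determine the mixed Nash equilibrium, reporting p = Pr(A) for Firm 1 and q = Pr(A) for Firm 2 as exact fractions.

Each player's mixing probability is pinned down by making the *other* player indifferent.
Firm 2 indifferent between A and B: p·(-9) + (1−p)·8 = p·0 + (1−p)·(-5) ⟹ 8 + (-17)p = (-5) + 5p ⟹ p = 13/22.
Firm 1 indifferent between A and B: q·3 + (1−q)·(-3) = q·(-4) + (1−q)·0 ⟹ (-3) + 6q = 0 + (-4)q ⟹ q = 3/10.

p = 13/22, q = 3/10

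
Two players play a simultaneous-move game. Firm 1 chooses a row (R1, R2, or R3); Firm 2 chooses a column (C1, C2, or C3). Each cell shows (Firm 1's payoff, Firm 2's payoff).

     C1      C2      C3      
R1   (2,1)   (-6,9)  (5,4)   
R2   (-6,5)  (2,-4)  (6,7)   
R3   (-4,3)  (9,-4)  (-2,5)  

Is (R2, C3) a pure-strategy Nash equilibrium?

Yes

Holding Firm 2 at C3: Firm 1 gets 6 from R2, versus 5 from R1, -2 from R3. No profitable deviation for Firm 1.
Holding Firm 1 at R2: Firm 2 gets 7 from C3, versus 5 from C1, -4 from C2. No profitable deviation for Firm 2 either.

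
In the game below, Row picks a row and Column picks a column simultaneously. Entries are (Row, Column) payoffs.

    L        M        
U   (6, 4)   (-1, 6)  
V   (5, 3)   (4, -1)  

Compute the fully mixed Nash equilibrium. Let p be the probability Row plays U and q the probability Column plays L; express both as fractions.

p = 2/3, q = 5/6

In a mixed NE each player is indifferent between their pure strategies, so the opponent's mix sets the indifference.
Column indifferent between L and M: p·4 + (1−p)·3 = p·6 + (1−p)·(-1) ⟹ 3 + 1p = (-1) + 7p ⟹ p = 2/3.
Row indifferent between U and V: q·6 + (1−q)·(-1) = q·5 + (1−q)·4 ⟹ (-1) + 7q = 4 + 1q ⟹ q = 5/6.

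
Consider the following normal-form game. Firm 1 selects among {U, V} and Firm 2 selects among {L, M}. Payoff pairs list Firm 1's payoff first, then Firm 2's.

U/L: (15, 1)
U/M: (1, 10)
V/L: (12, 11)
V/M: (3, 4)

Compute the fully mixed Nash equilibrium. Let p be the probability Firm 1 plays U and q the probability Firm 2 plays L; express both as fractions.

Each player's mixing probability is pinned down by making the *other* player indifferent.
Firm 2 indifferent between L and M: p·1 + (1−p)·11 = p·10 + (1−p)·4 ⟹ 11 + (-10)p = 4 + 6p ⟹ p = 7/16.
Firm 1 indifferent between U and V: q·15 + (1−q)·1 = q·12 + (1−q)·3 ⟹ 1 + 14q = 3 + 9q ⟹ q = 2/5.

p = 7/16, q = 2/5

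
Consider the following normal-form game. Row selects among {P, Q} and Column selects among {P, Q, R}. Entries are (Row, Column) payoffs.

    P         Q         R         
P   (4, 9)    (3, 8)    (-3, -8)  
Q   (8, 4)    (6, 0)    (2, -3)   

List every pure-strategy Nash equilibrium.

A profile is a Nash equilibrium when each player is best-responding to the other.
Row's best responses — vs P: Q (payoff 8); vs Q: Q (payoff 6); vs R: Q (payoff 2).
Column's best responses — vs P: P (payoff 9); vs Q: P (payoff 4).
The only mutual best response is (Q, P); neither player gains by switching there.

(Q, P)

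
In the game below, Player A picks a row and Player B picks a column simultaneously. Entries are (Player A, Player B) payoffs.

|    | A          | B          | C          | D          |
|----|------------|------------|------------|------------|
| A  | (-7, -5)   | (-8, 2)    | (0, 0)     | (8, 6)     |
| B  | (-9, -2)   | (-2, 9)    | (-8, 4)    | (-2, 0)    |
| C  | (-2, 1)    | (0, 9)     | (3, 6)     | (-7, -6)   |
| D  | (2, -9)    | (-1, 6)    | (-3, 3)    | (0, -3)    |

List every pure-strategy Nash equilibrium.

A profile is a Nash equilibrium when each player is best-responding to the other.
Player A's best responses — vs A: D (payoff 2); vs B: C (payoff 0); vs C: C (payoff 3); vs D: A (payoff 8).
Player B's best responses — vs A: D (payoff 6); vs B: B (payoff 9); vs C: B (payoff 9); vs D: B (payoff 6).
Mutual best responses occur at (A, D) and (C, B); at each, neither player gains by switching.

(A, D) and (C, B)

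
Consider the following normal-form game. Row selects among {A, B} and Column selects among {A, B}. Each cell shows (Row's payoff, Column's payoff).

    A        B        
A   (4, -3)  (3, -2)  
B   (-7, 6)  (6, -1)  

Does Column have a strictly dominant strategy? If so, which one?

Check whether one of Column's strategies beats all alternatives regardless of what the opponent does.
A is not dominant: against A, B gives -2 > -3.
B is not dominant: against B, A gives 6 > -1.
No single strategy is best against every opponent action.

None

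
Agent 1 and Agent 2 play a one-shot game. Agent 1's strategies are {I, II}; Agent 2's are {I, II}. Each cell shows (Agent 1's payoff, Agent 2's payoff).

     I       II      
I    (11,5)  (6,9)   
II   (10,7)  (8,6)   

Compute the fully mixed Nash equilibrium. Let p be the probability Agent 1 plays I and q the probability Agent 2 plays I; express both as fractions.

p = 1/5, q = 2/3

In a mixed NE each player is indifferent between their pure strategies, so the opponent's mix sets the indifference.
Agent 2 indifferent between I and II: p·5 + (1−p)·7 = p·9 + (1−p)·6 ⟹ 7 + (-2)p = 6 + 3p ⟹ p = 1/5.
Agent 1 indifferent between I and II: q·11 + (1−q)·6 = q·10 + (1−q)·8 ⟹ 6 + 5q = 8 + 2q ⟹ q = 2/3.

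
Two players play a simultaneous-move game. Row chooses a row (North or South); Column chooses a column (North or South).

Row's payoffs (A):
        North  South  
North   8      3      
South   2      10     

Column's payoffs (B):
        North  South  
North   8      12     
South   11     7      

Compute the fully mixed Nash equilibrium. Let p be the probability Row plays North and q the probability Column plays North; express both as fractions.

Each player's mixing probability is pinned down by making the *other* player indifferent.
Column indifferent between North and South: p·8 + (1−p)·11 = p·12 + (1−p)·7 ⟹ 11 + (-3)p = 7 + 5p ⟹ p = 1/2.
Row indifferent between North and South: q·8 + (1−q)·3 = q·2 + (1−q)·10 ⟹ 3 + 5q = 10 + (-8)q ⟹ q = 7/13.

p = 1/2, q = 7/13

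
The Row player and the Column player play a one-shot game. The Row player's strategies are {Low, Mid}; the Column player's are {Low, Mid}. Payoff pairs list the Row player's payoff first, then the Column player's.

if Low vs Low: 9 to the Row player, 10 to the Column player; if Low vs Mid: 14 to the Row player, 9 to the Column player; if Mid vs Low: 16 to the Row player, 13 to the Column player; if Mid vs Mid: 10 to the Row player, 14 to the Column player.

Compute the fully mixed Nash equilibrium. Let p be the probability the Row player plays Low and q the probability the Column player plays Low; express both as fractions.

p = 1/2, q = 4/11

Each player's mixing probability is pinned down by making the *other* player indifferent.
The Column player indifferent between Low and Mid: p·10 + (1−p)·13 = p·9 + (1−p)·14 ⟹ 13 + (-3)p = 14 + (-5)p ⟹ p = 1/2.
The Row player indifferent between Low and Mid: q·9 + (1−q)·14 = q·16 + (1−q)·10 ⟹ 14 + (-5)q = 10 + 6q ⟹ q = 4/11.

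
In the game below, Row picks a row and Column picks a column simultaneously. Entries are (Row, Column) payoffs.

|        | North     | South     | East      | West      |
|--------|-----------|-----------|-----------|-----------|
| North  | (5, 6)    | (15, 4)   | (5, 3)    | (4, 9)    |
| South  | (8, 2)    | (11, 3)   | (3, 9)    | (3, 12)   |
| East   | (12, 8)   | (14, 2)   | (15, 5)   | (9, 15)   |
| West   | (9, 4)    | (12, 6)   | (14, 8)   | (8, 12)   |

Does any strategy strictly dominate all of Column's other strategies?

West

A strategy is strictly dominant if it gives Column a strictly higher payoff than every other strategy, against every choice by the opponent.
West strictly dominates: vs North: 9 > each of {6, 4, 3}; vs South: 12 > each of {2, 3, 9}; vs East: 15 > each of {8, 2, 5}; vs West: 12 > each of {4, 6, 8}.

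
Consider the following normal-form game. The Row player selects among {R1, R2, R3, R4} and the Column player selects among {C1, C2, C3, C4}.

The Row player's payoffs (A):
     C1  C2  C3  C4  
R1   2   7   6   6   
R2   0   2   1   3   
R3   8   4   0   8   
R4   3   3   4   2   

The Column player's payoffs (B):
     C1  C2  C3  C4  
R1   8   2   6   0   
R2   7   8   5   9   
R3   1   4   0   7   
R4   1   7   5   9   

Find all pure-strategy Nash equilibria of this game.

(R3, C4)

Check mutual best responses: a cell is a NE iff neither player can gain by unilaterally deviating.
The Row player's best responses — vs C1: R3 (payoff 8); vs C2: R1 (payoff 7); vs C3: R1 (payoff 6); vs C4: R3 (payoff 8).
The Column player's best responses — vs R1: C1 (payoff 8); vs R2: C4 (payoff 9); vs R3: C4 (payoff 7); vs R4: C4 (payoff 9).
The only mutual best response is (R3, C4); neither player gains by switching there.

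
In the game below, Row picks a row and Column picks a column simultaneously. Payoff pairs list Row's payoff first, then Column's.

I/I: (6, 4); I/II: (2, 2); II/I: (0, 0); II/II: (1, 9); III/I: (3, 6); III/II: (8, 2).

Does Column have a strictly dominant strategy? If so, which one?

No strictly dominant strategy

Check whether one of Column's strategies beats all alternatives regardless of what the opponent does.
I is not dominant: against II, II gives 9 > 0.
II is not dominant: against I, I gives 4 > 2.
No single strategy is best against every opponent action.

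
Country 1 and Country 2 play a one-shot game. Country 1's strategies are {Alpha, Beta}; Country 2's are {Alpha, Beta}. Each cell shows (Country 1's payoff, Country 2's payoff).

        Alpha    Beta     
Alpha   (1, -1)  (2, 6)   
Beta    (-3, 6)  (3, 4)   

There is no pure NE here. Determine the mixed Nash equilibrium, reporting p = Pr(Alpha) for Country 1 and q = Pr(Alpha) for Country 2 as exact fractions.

p = 2/9, q = 1/5

Each player's mixing probability is pinned down by making the *other* player indifferent.
Country 2 indifferent between Alpha and Beta: p·(-1) + (1−p)·6 = p·6 + (1−p)·4 ⟹ 6 + (-7)p = 4 + 2p ⟹ p = 2/9.
Country 1 indifferent between Alpha and Beta: q·1 + (1−q)·2 = q·(-3) + (1−q)·3 ⟹ 2 + (-1)q = 3 + (-6)q ⟹ q = 1/5.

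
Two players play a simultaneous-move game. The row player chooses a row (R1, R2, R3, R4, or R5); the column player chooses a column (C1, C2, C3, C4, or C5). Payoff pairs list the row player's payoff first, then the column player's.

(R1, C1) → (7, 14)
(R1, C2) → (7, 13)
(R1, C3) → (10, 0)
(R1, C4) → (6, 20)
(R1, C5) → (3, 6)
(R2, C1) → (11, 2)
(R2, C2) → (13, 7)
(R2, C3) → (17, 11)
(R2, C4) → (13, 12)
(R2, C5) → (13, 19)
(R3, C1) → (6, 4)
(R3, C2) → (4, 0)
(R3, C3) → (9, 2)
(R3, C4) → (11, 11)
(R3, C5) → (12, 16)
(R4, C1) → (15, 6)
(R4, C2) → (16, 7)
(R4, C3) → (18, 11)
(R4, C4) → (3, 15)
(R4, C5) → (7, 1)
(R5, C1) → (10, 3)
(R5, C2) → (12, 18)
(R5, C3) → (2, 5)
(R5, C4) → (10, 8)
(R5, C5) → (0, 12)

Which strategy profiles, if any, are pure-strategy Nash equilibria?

(R2, C5)

Find each player's best response to every opponent strategy; NE are the intersections.
The row player's best responses — vs C1: R4 (payoff 15); vs C2: R4 (payoff 16); vs C3: R4 (payoff 18); vs C4: R2 (payoff 13); vs C5: R2 (payoff 13).
The column player's best responses — vs R1: C4 (payoff 20); vs R2: C5 (payoff 19); vs R3: C5 (payoff 16); vs R4: C4 (payoff 15); vs R5: C2 (payoff 18).
The only mutual best response is (R2, C5); neither player gains by switching there.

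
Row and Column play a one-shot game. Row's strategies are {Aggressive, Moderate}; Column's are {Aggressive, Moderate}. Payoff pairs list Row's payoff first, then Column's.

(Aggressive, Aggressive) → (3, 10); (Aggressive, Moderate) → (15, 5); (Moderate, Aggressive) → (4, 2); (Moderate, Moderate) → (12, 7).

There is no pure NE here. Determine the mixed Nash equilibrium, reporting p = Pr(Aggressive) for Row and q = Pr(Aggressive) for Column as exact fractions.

Each player's mixing probability is pinned down by making the *other* player indifferent.
Column indifferent between Aggressive and Moderate: p·10 + (1−p)·2 = p·5 + (1−p)·7 ⟹ 2 + 8p = 7 + (-2)p ⟹ p = 1/2.
Row indifferent between Aggressive and Moderate: q·3 + (1−q)·15 = q·4 + (1−q)·12 ⟹ 15 + (-12)q = 12 + (-8)q ⟹ q = 3/4.

p = 1/2, q = 3/4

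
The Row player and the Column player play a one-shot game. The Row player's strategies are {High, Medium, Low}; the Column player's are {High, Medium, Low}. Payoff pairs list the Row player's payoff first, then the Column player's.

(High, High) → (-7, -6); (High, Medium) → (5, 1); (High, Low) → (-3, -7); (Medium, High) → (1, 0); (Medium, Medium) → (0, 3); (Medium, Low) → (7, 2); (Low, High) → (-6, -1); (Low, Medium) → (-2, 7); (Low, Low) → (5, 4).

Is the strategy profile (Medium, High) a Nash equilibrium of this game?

No

Holding the Column player at High: the Row player gets 1 from Medium, versus -7 from High, -6 from Low. No profitable deviation for the Row player.
Holding the Row player at Medium: the Column player gets 0 from High but could get 3 by switching to Medium. The Column player has a profitable deviation.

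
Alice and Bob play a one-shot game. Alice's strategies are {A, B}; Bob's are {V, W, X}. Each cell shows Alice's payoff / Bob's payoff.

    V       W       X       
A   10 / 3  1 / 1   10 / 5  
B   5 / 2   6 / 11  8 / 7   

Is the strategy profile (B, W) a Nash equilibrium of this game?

Yes

Holding Bob at W: Alice gets 6 from B, versus 1 from A. No profitable deviation for Alice.
Holding Alice at B: Bob gets 11 from W, versus 2 from V, 7 from X. No profitable deviation for Bob either.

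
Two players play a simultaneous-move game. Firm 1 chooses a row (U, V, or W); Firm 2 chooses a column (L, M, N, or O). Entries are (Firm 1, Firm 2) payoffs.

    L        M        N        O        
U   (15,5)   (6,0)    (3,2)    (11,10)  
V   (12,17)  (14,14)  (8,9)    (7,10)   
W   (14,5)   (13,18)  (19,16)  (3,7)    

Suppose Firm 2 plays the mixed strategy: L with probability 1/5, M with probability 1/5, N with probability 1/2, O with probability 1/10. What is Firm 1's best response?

Firm 1's best reply maximizes expected payoff against the mix.
U: (1/5)·15 + (1/5)·6 + (1/2)·3 + (1/10)·11 = 34/5
V: (1/5)·12 + (1/5)·14 + (1/2)·8 + (1/10)·7 = 99/10
W: (1/5)·14 + (1/5)·13 + (1/2)·19 + (1/10)·3 = 76/5
Highest expected payoff is 76/5, from W.

W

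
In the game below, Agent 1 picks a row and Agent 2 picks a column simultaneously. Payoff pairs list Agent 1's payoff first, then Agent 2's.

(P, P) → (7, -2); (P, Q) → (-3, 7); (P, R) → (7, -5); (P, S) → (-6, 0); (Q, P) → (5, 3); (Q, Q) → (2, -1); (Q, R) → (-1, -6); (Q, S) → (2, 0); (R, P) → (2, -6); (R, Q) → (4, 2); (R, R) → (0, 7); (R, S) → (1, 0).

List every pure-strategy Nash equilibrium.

There is no pure-strategy Nash equilibrium

Check mutual best responses: a cell is a NE iff neither player can gain by unilaterally deviating.
Agent 1's best responses — vs P: P (payoff 7); vs Q: R (payoff 4); vs R: P (payoff 7); vs S: Q (payoff 2).
Agent 2's best responses — vs P: Q (payoff 7); vs Q: P (payoff 3); vs R: R (payoff 7).
No cell has both players best-responding. For instance, Agent 1's best reply to R is P, but against P Agent 2 prefers Q over R.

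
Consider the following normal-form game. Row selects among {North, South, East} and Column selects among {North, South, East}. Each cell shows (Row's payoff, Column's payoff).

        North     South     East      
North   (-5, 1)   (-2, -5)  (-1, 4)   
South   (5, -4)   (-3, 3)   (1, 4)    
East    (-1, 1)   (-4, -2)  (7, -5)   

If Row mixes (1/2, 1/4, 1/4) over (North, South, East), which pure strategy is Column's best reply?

East

Column's best reply maximizes expected payoff against the mix.
North: (1/2)·1 + (1/4)·(-4) + (1/4)·1 = -1/4
South: (1/2)·(-5) + (1/4)·3 + (1/4)·(-2) = -9/4
East: (1/2)·4 + (1/4)·4 + (1/4)·(-5) = 7/4
Highest expected payoff is 7/4, from East.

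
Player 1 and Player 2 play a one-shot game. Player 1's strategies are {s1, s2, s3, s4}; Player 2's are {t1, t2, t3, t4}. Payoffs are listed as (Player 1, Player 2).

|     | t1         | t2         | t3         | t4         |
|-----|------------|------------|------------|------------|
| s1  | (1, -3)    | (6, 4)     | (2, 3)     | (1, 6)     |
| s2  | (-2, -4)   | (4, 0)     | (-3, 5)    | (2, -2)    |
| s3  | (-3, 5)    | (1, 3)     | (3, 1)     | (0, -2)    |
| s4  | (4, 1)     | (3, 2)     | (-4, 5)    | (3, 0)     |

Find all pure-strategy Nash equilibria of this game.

None

A profile is a Nash equilibrium when each player is best-responding to the other.
Player 1's best responses — vs t1: s4 (payoff 4); vs t2: s1 (payoff 6); vs t3: s3 (payoff 3); vs t4: s4 (payoff 3).
Player 2's best responses — vs s1: t4 (payoff 6); vs s2: t3 (payoff 5); vs s3: t1 (payoff 5); vs s4: t3 (payoff 5).
No cell has both players best-responding. For instance, Player 1's best reply to t1 is s4, but against s4 Player 2 prefers t3 over t1.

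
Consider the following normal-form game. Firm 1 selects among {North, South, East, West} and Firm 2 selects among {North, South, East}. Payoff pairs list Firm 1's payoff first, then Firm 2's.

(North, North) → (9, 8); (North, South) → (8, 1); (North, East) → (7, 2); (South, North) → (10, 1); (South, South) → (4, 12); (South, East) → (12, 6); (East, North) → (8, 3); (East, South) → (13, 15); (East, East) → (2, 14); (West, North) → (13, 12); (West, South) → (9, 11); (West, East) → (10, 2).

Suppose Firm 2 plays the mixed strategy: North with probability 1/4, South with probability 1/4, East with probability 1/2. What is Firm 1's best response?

Firm 1's best reply maximizes expected payoff against the mix.
North: (1/4)·9 + (1/4)·8 + (1/2)·7 = 31/4
South: (1/4)·10 + (1/4)·4 + (1/2)·12 = 19/2
East: (1/4)·8 + (1/4)·13 + (1/2)·2 = 25/4
West: (1/4)·13 + (1/4)·9 + (1/2)·10 = 21/2
Highest expected payoff is 21/2, from West.

West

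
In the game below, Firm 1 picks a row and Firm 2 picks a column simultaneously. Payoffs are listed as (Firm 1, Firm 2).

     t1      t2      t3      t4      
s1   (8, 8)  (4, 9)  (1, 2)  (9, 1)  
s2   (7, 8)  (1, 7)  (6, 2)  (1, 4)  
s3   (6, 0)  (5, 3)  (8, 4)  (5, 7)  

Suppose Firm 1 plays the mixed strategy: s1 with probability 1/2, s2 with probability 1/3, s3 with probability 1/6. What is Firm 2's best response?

Firm 2's best reply maximizes expected payoff against the mix.
t1: (1/2)·8 + (1/3)·8 + (1/6)·0 = 20/3
t2: (1/2)·9 + (1/3)·7 + (1/6)·3 = 22/3
t3: (1/2)·2 + (1/3)·2 + (1/6)·4 = 7/3
t4: (1/2)·1 + (1/3)·4 + (1/6)·7 = 3
Highest expected payoff is 22/3, from t2.

t2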